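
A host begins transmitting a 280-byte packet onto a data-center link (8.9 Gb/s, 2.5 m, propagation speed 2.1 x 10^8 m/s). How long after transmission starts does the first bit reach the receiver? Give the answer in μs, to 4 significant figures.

First bit experiences only propagation delay: d/s = 2.5/210000000 = 0.01190 μs.

0.01190 μs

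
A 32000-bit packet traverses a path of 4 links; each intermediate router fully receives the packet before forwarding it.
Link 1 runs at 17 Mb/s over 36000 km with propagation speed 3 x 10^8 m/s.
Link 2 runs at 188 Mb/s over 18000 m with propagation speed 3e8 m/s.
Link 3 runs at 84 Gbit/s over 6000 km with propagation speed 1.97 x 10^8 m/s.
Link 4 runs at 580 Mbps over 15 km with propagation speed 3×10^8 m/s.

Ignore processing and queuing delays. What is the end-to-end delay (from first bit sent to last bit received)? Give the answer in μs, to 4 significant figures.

Transmission delays (L/R per hop): 1882.35, 170.213, 0.380952, 55.1724 μs; sum = 2108.12 μs.
Propagation delays (d/s per hop): 120000, 60, 30456.9, 50 μs; sum = 150567 μs.
End-to-end = 152700 μs.

152700 μs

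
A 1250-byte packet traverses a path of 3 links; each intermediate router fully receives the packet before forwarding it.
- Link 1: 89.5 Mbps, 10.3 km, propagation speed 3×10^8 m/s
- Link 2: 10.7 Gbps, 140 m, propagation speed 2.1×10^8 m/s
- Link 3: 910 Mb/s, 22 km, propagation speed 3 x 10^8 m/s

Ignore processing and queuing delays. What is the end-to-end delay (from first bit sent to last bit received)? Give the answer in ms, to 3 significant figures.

0.232 ms

L = 1250 × 8 = 10000 bits.
Transmission delays (L/R per hop): 0.111732, 0.000934579, 0.010989 ms; sum = 0.123655 ms.
Propagation delays (d/s per hop): 0.0343333, 0.000666667, 0.0733333 ms; sum = 0.108333 ms.
End-to-end = 0.232 ms.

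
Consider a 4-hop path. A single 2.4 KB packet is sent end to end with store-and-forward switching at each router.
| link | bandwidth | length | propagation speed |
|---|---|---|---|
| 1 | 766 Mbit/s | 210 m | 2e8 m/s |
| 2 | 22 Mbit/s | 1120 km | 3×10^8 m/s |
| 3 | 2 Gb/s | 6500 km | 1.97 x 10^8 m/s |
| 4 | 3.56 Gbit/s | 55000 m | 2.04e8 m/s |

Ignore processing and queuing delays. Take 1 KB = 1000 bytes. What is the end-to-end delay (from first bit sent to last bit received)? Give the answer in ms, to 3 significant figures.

37.9 ms

L = 19200 bits.
Transmission delays (L/R per hop): 0.0250653, 0.872727, 0.0096, 0.00539326 ms; sum = 0.912786 ms.
Propagation delays (d/s per hop): 0.00105, 3.73333, 32.9949, 0.269608 ms; sum = 36.9989 ms.
End-to-end = 37.9 ms.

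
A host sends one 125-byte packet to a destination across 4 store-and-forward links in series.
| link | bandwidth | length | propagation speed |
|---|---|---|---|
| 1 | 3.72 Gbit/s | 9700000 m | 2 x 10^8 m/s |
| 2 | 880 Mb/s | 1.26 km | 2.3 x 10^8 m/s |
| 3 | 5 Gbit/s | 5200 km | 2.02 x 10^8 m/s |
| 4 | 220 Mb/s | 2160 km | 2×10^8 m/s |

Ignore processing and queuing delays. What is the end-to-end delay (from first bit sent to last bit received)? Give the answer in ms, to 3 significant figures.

85.1 ms

L = 125 × 8 = 1000 bits.
Transmission delays (L/R per hop): 0.000268817, 0.00113636, 0.0002, 0.00454545 ms; sum = 0.00615064 ms.
Propagation delays (d/s per hop): 48.5, 0.00547826, 25.7426, 10.8 ms; sum = 85.0481 ms.
End-to-end = 85.1 ms.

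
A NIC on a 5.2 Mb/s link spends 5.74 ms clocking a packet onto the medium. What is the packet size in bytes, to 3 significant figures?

L = R × t_tx = 5200000 b/s × 0.00574 s = 29848 bits.
In bytes: 29848 / 8 = 3730 bytes.

3730 bytes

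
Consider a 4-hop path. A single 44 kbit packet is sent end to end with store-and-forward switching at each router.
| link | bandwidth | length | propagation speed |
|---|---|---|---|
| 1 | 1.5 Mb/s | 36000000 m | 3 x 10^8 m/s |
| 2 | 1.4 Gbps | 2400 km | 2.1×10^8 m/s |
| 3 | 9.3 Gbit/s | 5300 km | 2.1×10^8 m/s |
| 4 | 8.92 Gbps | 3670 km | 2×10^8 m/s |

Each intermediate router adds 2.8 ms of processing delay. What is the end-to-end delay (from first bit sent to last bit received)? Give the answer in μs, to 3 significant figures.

213000 μs

L = 44000 bits.
Transmission delays (L/R per hop): 29333.3, 31.4286, 4.73118, 4.93274 μs; sum = 29374.4 μs.
Propagation delays (d/s per hop): 120000, 11428.6, 25238.1, 18350 μs; sum = 175017 μs.
Processing at 3 router(s): 3 × 2.8 ms = 8400 μs.
End-to-end = 213000 μs.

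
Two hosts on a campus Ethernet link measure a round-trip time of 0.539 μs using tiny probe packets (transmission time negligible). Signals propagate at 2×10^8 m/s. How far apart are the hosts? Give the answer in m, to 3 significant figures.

One-way propagation = RTT/2 = 0.2695 μs.
d = s × t = 200000000 × 2.695e-07 = 53.9 m.

53.9 m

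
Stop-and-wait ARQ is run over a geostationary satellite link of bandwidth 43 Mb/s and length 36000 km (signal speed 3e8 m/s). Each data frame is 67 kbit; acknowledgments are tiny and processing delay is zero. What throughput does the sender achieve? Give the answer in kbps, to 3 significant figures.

t_tx = L/R = 67000/43000000 = 0.00155814 s.
t_prop = 36000000/300000000 = 0.12 s; RTT = 0.24 s.
Cycle = t_tx + RTT = 0.241558 s.
Throughput = L / cycle = 67000 / 0.241558 = 277 kbps.

277 kbps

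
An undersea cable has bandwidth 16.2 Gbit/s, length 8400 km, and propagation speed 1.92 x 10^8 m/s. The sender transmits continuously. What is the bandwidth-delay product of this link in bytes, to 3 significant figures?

88600000 bytes

Propagation delay = 8400000 / 192000000 = 0.04375 s.
BDP = R × t_prop = 16200000000 × 0.04375 = 708750000 bits.
In bytes: 708750000/8 = 88600000 bytes.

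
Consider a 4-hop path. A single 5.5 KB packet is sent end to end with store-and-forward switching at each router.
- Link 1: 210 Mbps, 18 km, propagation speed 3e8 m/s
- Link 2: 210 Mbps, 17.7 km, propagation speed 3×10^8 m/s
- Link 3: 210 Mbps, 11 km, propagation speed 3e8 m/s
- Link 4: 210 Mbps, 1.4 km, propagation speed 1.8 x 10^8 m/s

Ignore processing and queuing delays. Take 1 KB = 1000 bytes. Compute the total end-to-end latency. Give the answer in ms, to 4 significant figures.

1.002 ms

L = 44000 bits.
Transmission delay per hop = L/R = 44000/210000000 = 0.209524 ms; 4 hops → 0.838095 ms.
Propagation delays (d/s per hop): 0.06, 0.059, 0.0366667, 0.00777778 ms; sum = 0.163444 ms.
End-to-end = 1.002 ms.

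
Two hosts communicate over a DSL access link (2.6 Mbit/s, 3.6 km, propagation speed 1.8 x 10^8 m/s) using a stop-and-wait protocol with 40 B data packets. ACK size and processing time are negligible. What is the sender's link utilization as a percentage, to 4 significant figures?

75.47 %

t_tx = L/R = 320/2600000 = 0.000123077 s.
t_prop = 3600/180000000 = 2e-05 s; RTT = 4e-05 s.
Cycle = t_tx + RTT = 0.000163077 s.
Utilization = t_tx / cycle = 0.000123077/0.000163077 = 75.47 %.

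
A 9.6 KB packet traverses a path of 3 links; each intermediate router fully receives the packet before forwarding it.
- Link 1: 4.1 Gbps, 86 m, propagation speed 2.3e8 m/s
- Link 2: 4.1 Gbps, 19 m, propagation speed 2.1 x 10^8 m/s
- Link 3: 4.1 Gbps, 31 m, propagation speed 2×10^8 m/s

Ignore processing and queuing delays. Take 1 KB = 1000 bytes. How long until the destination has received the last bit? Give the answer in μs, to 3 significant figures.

L = 76800 bits.
Transmission delay per hop = L/R = 76800/4.1e+09 = 18.7317 μs; 3 hops → 56.1951 μs.
Propagation delays (d/s per hop): 0.373913, 0.0904762, 0.155 μs; sum = 0.619389 μs.
End-to-end = 56.8 μs.

56.8 μs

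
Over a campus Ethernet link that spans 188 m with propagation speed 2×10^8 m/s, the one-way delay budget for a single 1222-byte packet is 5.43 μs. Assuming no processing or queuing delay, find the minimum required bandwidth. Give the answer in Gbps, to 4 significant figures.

2.177 Gbps

L = 9776 bits.
Propagation delay = 188 / 200000000 = 0.94 μs.
Transmission budget = 5.43 − 0.94 = 4.49 μs.
R ≥ L / t_tx = 9776 bits / 4.49e-06 s = 2.177 Gbps.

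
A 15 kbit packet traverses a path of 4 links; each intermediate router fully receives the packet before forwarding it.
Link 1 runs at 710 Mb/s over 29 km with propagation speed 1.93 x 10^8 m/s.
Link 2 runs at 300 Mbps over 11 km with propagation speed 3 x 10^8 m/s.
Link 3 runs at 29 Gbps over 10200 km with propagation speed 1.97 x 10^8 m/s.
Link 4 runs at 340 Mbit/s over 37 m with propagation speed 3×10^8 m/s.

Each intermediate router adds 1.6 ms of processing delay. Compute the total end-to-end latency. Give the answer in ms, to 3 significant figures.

56.9 ms

L = 15000 bits.
Transmission delays (L/R per hop): 0.0211268, 0.05, 0.000517241, 0.0441176 ms; sum = 0.115762 ms.
Propagation delays (d/s per hop): 0.150259, 0.0366667, 51.7766, 0.000123333 ms; sum = 51.9637 ms.
Processing at 3 router(s): 3 × 1.6 ms = 4.8 ms.
End-to-end = 56.9 ms.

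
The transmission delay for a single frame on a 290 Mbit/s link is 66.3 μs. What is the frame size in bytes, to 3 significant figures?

L = R × t_tx = 290000000 b/s × 6.63e-05 s = 19227 bits.
In bytes: 19227 / 8 = 2400 bytes.

2400 bytes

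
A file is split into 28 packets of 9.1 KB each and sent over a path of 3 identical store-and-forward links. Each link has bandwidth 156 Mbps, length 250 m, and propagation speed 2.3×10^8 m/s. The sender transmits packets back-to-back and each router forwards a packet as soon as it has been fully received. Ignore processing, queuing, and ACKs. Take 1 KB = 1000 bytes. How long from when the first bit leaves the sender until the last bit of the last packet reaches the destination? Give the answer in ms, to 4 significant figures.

Per-hop transmission t_tx = L/R = 72800/156000000 = 0.466667 ms.
Per-hop propagation t_prop = 250/2.3e+08 = 0.00108696 ms.
Pipeline fill: first packet needs 3·t_tx to clear all hops; remaining 27 packets each add one t_tx.
Total = (3+28-1)·t_tx + 3·t_prop = 30·0.466667 + 3·0.00108696 = 14.00 ms.

14.00 ms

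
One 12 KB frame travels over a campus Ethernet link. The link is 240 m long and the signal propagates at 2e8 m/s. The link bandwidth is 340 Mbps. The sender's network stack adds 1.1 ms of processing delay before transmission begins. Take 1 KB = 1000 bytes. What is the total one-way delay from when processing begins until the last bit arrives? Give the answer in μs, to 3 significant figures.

1380 μs

L = 96000 bits.
Transmission delay = L/R = 96000 / 340000000 = 282.353 μs.
Propagation delay = d/s = 240 m / 200000000 m/s = 1.2 μs.
Plus processing delay 1.1 ms = 1100 μs.
Total = 1380 μs.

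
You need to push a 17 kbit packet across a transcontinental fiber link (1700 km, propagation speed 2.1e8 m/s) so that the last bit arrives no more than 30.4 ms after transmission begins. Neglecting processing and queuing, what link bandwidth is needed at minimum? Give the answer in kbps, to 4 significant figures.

Propagation delay = 1700000 / 210000000 = 8.09524 ms.
Transmission budget = 30.4 − 8.09524 = 22.3048 ms.
R ≥ L / t_tx = 17000 bits / 0.0223048 s = 762.2 kbps.

762.2 kbps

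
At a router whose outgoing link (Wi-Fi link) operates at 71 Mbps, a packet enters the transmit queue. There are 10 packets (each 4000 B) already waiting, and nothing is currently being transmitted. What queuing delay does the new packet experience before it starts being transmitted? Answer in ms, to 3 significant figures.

4.51 ms

Each queued packet: L/R = 32000/71000000 = 0.450704 ms.
10 queued → 4.50704 ms.
Queuing delay = 4.51 ms.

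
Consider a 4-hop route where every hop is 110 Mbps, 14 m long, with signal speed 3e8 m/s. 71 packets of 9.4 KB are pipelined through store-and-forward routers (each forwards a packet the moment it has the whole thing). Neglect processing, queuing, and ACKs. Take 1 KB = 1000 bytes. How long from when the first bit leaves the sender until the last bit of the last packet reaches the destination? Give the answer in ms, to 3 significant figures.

50.6 ms

Per-hop transmission t_tx = L/R = 75200/110000000 = 0.683636 ms.
Per-hop propagation t_prop = 14/300000000 = 4.66667e-05 ms.
Pipeline fill: first packet needs 4·t_tx to clear all hops; remaining 70 packets each add one t_tx.
Total = (4+71-1)·t_tx + 4·t_prop = 74·0.683636 + 4·4.66667e-05 = 50.6 ms.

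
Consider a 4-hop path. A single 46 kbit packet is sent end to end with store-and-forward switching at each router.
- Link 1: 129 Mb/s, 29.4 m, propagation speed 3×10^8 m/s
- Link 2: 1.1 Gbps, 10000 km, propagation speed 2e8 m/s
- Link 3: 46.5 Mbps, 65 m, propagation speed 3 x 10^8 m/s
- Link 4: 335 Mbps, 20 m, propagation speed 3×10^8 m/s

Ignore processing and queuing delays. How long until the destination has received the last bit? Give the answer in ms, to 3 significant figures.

51.5 ms

L = 46000 bits.
Transmission delays (L/R per hop): 0.356589, 0.0418182, 0.989247, 0.137313 ms; sum = 1.52497 ms.
Propagation delays (d/s per hop): 9.8e-05, 50, 0.000216667, 6.66667e-05 ms; sum = 50.0004 ms.
End-to-end = 51.5 ms.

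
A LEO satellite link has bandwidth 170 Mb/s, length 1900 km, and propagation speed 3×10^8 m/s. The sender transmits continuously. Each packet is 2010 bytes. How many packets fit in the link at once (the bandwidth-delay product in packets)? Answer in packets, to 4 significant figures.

66.96 packets

Propagation delay = 1900000 / 300000000 = 0.00633333 s.
BDP = R × t_prop = 170000000 × 0.00633333 = 1076670 bits.
In packets of 16080 bits: 66.96 packets.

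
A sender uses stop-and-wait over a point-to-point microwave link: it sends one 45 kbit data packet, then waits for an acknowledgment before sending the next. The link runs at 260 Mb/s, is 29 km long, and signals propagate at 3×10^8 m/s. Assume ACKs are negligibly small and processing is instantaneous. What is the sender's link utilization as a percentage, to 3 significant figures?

t_tx = L/R = 45000/260000000 = 0.000173077 s.
t_prop = 29000/300000000 = 9.66667e-05 s; RTT = 0.000193333 s.
Cycle = t_tx + RTT = 0.00036641 s.
Utilization = t_tx / cycle = 0.000173077/0.00036641 = 47.2 %.

47.2 %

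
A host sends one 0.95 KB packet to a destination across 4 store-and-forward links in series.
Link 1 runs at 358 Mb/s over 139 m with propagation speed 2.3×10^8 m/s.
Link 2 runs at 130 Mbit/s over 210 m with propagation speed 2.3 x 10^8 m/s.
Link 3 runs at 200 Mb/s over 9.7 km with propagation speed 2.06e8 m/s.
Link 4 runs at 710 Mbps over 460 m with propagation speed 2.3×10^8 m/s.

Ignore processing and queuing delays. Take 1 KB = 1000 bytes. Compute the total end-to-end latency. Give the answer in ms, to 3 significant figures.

L = 7600 bits.
Transmission delays (L/R per hop): 0.0212291, 0.0584615, 0.038, 0.0107042 ms; sum = 0.128395 ms.
Propagation delays (d/s per hop): 0.000604348, 0.000913043, 0.0470874, 0.002 ms; sum = 0.0506048 ms.
End-to-end = 0.179 ms.

0.179 ms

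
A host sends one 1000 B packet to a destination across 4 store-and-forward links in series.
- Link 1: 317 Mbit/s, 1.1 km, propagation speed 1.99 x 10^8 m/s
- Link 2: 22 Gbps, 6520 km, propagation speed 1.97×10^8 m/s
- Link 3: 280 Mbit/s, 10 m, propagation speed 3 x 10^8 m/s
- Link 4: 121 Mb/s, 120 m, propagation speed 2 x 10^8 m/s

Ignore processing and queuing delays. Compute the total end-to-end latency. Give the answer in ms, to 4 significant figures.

L = 1000 × 8 = 8000 bits.
Transmission delays (L/R per hop): 0.0252366, 0.000363636, 0.0285714, 0.0661157 ms; sum = 0.120287 ms.
Propagation delays (d/s per hop): 0.00552764, 33.0964, 3.33333e-05, 0.0006 ms; sum = 33.1026 ms.
End-to-end = 33.22 ms.

33.22 ms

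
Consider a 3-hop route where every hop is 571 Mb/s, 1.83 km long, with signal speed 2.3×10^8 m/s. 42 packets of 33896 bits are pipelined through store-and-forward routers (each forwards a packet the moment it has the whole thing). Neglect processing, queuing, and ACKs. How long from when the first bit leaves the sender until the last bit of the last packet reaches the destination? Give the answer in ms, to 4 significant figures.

Per-hop transmission t_tx = L/R = 33896/571000000 = 0.0593625 ms.
Per-hop propagation t_prop = 1830/2.3e+08 = 0.00795652 ms.
Pipeline fill: first packet needs 3·t_tx to clear all hops; remaining 41 packets each add one t_tx.
Total = (3+42-1)·t_tx + 3·t_prop = 44·0.0593625 + 3·0.00795652 = 2.636 ms.

2.636 ms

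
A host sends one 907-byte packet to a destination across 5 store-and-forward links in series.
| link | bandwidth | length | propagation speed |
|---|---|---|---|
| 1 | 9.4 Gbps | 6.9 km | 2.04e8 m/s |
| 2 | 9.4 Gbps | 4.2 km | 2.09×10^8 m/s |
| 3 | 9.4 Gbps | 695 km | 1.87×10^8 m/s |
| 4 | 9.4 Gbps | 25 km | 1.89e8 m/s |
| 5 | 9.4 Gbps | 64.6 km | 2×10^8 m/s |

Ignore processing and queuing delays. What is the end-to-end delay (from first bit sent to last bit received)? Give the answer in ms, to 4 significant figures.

L = 907 × 8 = 7256 bits.
Transmission delay per hop = L/R = 7256/9400000000 = 0.000771915 ms; 5 hops → 0.00385957 ms.
Propagation delays (d/s per hop): 0.0338235, 0.0200957, 3.71658, 0.132275, 0.323 ms; sum = 4.22577 ms.
End-to-end = 4.230 ms.

4.230 ms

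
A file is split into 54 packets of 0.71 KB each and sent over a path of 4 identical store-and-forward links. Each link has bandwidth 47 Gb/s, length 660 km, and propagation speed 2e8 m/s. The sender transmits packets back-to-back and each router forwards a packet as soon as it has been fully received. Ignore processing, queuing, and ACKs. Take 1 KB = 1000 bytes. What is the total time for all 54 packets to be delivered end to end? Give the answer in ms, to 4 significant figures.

13.21 ms

Per-hop transmission t_tx = L/R = 5680/47000000000 = 0.000120851 ms.
Per-hop propagation t_prop = 660000/200000000 = 3.3 ms.
Pipeline fill: first packet needs 4·t_tx to clear all hops; remaining 53 packets each add one t_tx.
Total = (4+54-1)·t_tx + 4·t_prop = 57·0.000120851 + 4·3.3 = 13.21 ms.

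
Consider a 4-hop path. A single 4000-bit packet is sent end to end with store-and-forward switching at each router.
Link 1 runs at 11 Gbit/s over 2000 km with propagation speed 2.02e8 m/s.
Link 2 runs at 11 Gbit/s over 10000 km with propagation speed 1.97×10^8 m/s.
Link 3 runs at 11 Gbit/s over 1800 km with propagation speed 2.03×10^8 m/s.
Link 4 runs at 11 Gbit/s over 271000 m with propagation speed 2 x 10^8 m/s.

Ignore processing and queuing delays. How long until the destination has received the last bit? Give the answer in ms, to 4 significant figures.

Transmission delay per hop = L/R = 4000/11000000000 = 0.000363636 ms; 4 hops → 0.00145455 ms.
Propagation delays (d/s per hop): 9.90099, 50.7614, 8.867, 1.355 ms; sum = 70.8844 ms.
End-to-end = 70.89 ms.

70.89 ms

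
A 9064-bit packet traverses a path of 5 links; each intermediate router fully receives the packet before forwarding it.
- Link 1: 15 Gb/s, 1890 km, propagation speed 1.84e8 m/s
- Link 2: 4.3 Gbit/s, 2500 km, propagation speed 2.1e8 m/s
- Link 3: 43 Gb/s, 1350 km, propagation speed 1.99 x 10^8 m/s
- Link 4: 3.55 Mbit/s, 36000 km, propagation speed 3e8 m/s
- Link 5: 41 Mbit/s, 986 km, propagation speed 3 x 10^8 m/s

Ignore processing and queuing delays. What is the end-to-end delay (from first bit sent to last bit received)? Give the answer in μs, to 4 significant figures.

Transmission delays (L/R per hop): 0.604267, 2.10791, 0.210791, 2553.24, 221.073 μs; sum = 2777.24 μs.
Propagation delays (d/s per hop): 10271.7, 11904.8, 6783.92, 120000, 3286.67 μs; sum = 152247 μs.
End-to-end = 155000 μs.

155000 μs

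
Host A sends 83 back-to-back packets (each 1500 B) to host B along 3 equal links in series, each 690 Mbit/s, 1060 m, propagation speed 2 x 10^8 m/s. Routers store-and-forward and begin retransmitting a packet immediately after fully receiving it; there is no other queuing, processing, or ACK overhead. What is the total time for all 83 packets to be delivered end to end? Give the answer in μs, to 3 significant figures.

Per-hop transmission t_tx = L/R = 12000/690000000 = 17.3913 μs.
Per-hop propagation t_prop = 1060/200000000 = 5.3 μs.
Pipeline fill: first packet needs 3·t_tx to clear all hops; remaining 82 packets each add one t_tx.
Total = (3+83-1)·t_tx + 3·t_prop = 85·17.3913 + 3·5.3 = 1490 μs.

1490 μs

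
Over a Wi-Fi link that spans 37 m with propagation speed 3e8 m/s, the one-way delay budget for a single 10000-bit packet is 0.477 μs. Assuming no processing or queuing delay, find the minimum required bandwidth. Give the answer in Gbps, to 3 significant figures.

28.3 Gbps

Propagation delay = 37 / 300000000 = 0.123333 μs.
Transmission budget = 0.477 − 0.123333 = 0.353667 μs.
R ≥ L / t_tx = 10000 bits / 3.53667e-07 s = 28.3 Gbps.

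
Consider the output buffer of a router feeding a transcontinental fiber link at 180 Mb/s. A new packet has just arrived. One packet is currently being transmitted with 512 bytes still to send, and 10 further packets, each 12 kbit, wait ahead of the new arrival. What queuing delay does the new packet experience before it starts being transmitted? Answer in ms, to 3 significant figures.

Each queued packet: L/R = 12000/180000000 = 0.0666667 ms.
10 queued → 0.666667 ms.
Plus remaining 4096 bits of current packet: 0.0227556 ms.
Queuing delay = 0.689 ms.

0.689 ms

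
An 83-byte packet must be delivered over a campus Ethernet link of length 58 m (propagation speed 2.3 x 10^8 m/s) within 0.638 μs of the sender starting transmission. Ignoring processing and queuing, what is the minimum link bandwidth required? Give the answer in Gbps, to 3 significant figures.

1.72 Gbps

L = 664 bits.
Propagation delay = 58 / 2.3e+08 = 0.252174 μs.
Transmission budget = 0.638 − 0.252174 = 0.385826 μs.
R ≥ L / t_tx = 664 bits / 3.85826e-07 s = 1.72 Gbps.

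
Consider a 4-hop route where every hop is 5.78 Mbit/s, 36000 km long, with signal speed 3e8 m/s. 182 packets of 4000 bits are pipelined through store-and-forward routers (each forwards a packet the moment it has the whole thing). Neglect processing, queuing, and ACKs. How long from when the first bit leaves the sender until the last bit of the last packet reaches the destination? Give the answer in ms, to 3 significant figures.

Per-hop transmission t_tx = L/R = 4000/5780000 = 0.692042 ms.
Per-hop propagation t_prop = 36000000/300000000 = 120 ms.
Pipeline fill: first packet needs 4·t_tx to clear all hops; remaining 181 packets each add one t_tx.
Total = (4+182-1)·t_tx + 4·t_prop = 185·0.692042 + 4·120 = 608 ms.

608 ms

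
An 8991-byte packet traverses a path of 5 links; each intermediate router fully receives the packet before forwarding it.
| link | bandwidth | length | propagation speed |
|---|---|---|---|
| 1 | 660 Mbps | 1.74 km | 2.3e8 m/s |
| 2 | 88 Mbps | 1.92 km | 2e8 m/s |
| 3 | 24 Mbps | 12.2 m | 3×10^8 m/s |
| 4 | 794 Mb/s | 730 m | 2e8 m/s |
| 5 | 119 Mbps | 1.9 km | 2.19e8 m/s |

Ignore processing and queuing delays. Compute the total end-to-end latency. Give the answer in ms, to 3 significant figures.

L = 8991 × 8 = 71928 bits.
Transmission delays (L/R per hop): 0.108982, 0.817364, 2.997, 0.0905894, 0.604437 ms; sum = 4.61837 ms.
Propagation delays (d/s per hop): 0.00756522, 0.0096, 4.06667e-05, 0.00365, 0.0086758 ms; sum = 0.0295317 ms.
End-to-end = 4.65 ms.

4.65 ms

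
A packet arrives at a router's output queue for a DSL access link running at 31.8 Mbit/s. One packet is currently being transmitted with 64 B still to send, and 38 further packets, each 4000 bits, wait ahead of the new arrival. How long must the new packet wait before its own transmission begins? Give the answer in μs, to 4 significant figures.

Each queued packet: L/R = 4000/31800000 = 125.786 μs.
38 queued → 4779.87 μs.
Plus remaining 512 bits of current packet: 16.1006 μs.
Queuing delay = 4796 μs.

4796 μs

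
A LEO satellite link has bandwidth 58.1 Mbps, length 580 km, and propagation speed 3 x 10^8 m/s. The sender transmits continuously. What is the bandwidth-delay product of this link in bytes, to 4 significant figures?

14040 bytes

Propagation delay = 580000 / 300000000 = 0.00193333 s.
BDP = R × t_prop = 58100000 × 0.00193333 = 112327 bits.
In bytes: 112327/8 = 14040 bytes.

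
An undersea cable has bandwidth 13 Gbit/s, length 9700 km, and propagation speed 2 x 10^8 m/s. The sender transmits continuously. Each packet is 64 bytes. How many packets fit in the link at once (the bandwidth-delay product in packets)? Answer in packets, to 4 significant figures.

1231000 packets

Propagation delay = 9700000 / 200000000 = 0.0485 s.
BDP = R × t_prop = 13000000000 × 0.0485 = 630500000 bits.
In packets of 512 bits: 1231000 packets.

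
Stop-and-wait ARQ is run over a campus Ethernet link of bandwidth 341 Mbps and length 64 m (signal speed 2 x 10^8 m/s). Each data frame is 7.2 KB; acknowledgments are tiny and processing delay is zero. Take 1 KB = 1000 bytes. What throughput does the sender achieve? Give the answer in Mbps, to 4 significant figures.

339.7 Mbps

t_tx = L/R = 57600/341000000 = 0.000168915 s.
t_prop = 64/200000000 = 3.2e-07 s; RTT = 6.4e-07 s.
Cycle = t_tx + RTT = 0.000169555 s.
Throughput = L / cycle = 57600 / 0.000169555 = 339.7 Mbps.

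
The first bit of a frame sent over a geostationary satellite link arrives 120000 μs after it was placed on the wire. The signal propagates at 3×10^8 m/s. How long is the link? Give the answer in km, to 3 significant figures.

36000 km

d = s × t_prop = 300000000 × 0.12 = 36000 km.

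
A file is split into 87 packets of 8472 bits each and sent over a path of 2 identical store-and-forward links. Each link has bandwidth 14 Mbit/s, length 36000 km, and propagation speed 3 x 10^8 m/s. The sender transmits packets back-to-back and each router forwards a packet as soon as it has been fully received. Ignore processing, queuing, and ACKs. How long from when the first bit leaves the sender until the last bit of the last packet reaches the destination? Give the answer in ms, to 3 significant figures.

293 ms

Per-hop transmission t_tx = L/R = 8472/14000000 = 0.605143 ms.
Per-hop propagation t_prop = 36000000/300000000 = 120 ms.
Pipeline fill: first packet needs 2·t_tx to clear all hops; remaining 86 packets each add one t_tx.
Total = (2+87-1)·t_tx + 2·t_prop = 88·0.605143 + 2·120 = 293 ms.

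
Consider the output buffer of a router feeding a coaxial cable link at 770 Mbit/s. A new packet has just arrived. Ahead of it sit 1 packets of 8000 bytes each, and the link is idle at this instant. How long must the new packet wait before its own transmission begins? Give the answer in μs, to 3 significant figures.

83.1 μs

Each queued packet: L/R = 64000/770000000 = 83.1169 μs.
1 queued → 83.1169 μs.
Queuing delay = 83.1 μs.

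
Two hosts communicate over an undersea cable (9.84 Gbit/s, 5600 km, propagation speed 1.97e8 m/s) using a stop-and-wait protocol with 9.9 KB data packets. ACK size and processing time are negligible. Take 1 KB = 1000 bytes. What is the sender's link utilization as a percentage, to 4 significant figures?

t_tx = L/R = 79200/9840000000 = 8.04878e-06 s.
t_prop = 5600000/197000000 = 0.0284264 s; RTT = 0.0568528 s.
Cycle = t_tx + RTT = 0.0568608 s.
Utilization = t_tx / cycle = 8.04878e-06/0.0568608 = 0.01416 %.

0.01416 %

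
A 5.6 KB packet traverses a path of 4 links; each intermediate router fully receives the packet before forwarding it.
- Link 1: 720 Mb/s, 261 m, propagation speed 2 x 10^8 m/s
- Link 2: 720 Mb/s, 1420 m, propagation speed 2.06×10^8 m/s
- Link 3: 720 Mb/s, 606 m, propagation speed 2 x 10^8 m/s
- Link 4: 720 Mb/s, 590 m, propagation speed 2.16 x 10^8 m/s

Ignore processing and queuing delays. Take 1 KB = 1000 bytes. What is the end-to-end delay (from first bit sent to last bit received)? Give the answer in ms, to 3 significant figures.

0.263 ms

L = 44800 bits.
Transmission delay per hop = L/R = 44800/720000000 = 0.0622222 ms; 4 hops → 0.248889 ms.
Propagation delays (d/s per hop): 0.001305, 0.0068932, 0.00303, 0.00273148 ms; sum = 0.0139597 ms.
End-to-end = 0.263 ms.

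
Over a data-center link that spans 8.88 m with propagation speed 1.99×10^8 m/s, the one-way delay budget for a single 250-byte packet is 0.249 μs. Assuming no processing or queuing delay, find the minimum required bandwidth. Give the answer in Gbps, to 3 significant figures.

9.79 Gbps

L = 2000 bits.
Propagation delay = 8.88 / 199000000 = 0.0446231 μs.
Transmission budget = 0.249 − 0.0446231 = 0.204377 μs.
R ≥ L / t_tx = 2000 bits / 2.04377e-07 s = 9.79 Gbps.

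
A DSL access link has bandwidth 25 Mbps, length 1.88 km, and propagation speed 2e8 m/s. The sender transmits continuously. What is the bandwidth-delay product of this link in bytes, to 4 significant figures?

Propagation delay = 1880 / 200000000 = 9.4e-06 s.
BDP = R × t_prop = 25000000 × 9.4e-06 = 235 bits.
In bytes: 235/8 = 29.38 bytes.

29.38 bytes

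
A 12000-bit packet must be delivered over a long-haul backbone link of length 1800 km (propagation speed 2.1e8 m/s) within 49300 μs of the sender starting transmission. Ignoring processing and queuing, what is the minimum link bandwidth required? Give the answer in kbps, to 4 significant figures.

294.6 kbps

Propagation delay = 1800000 / 210000000 = 8571.43 μs.
Transmission budget = 49300 − 8571.43 = 40728.6 μs.
R ≥ L / t_tx = 12000 bits / 0.0407286 s = 294.6 kbps.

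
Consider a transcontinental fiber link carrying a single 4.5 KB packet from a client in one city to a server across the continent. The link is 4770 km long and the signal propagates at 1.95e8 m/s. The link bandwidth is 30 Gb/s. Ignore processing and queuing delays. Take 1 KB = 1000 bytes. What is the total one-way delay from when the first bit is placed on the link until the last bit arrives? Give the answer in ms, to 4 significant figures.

L = 36000 bits.
Transmission delay = L/R = 36000 / 30000000000 = 0.0012 ms.
Propagation delay = d/s = 4770000 m / 195000000 m/s = 24.4615 ms.
Total = 24.46 ms.

24.46 ms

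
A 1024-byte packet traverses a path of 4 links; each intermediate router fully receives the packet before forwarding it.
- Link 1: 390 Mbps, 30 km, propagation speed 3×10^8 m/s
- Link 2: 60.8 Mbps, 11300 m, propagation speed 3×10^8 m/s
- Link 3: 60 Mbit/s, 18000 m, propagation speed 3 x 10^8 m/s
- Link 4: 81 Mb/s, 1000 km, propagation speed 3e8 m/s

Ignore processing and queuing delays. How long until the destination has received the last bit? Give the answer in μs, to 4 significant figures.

L = 1024 × 8 = 8192 bits.
Transmission delays (L/R per hop): 21.0051, 134.737, 136.533, 101.136 μs; sum = 393.411 μs.
Propagation delays (d/s per hop): 100, 37.6667, 60, 3333.33 μs; sum = 3531 μs.
End-to-end = 3924 μs.

3924 μs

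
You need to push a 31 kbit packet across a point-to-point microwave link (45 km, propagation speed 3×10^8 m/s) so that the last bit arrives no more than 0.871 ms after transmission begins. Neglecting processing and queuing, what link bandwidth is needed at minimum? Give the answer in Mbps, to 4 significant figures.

43.00 Mbps

Propagation delay = 45000 / 300000000 = 0.15 ms.
Transmission budget = 0.871 − 0.15 = 0.721 ms.
R ≥ L / t_tx = 31000 bits / 0.000721 s = 43.00 Mbps.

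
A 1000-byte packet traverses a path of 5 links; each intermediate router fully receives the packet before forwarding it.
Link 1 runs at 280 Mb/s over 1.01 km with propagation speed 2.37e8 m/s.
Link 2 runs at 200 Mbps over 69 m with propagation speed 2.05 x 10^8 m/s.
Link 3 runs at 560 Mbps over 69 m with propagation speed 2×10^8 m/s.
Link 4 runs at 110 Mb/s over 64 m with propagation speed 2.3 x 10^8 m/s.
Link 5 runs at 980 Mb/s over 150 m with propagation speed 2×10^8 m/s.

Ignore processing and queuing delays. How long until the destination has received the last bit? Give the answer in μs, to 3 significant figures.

170 μs

L = 1000 × 8 = 8000 bits.
Transmission delays (L/R per hop): 28.5714, 40, 14.2857, 72.7273, 8.16327 μs; sum = 163.748 μs.
Propagation delays (d/s per hop): 4.2616, 0.336585, 0.345, 0.278261, 0.75 μs; sum = 5.97145 μs.
End-to-end = 170 μs.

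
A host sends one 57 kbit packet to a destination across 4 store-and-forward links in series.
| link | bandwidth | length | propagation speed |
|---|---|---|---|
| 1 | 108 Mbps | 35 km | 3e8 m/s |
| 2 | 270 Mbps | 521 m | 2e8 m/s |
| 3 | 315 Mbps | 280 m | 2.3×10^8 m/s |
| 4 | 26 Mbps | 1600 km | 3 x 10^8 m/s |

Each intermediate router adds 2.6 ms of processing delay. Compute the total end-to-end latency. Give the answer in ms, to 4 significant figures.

16.37 ms

L = 57000 bits.
Transmission delays (L/R per hop): 0.527778, 0.211111, 0.180952, 2.19231 ms; sum = 3.11215 ms.
Propagation delays (d/s per hop): 0.116667, 0.002605, 0.00121739, 5.33333 ms; sum = 5.45382 ms.
Processing at 3 router(s): 3 × 2.6 ms = 7.8 ms.
End-to-end = 16.37 ms.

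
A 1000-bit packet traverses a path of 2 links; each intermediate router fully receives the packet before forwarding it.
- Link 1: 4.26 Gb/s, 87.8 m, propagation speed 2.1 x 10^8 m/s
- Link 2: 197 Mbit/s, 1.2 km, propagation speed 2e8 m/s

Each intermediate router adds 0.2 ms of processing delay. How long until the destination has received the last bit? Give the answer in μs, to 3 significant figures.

212 μs

Transmission delays (L/R per hop): 0.234742, 5.07614 μs; sum = 5.31088 μs.
Propagation delays (d/s per hop): 0.418095, 6 μs; sum = 6.4181 μs.
Processing at 1 router(s): 1 × 0.2 ms = 200 μs.
End-to-end = 212 μs.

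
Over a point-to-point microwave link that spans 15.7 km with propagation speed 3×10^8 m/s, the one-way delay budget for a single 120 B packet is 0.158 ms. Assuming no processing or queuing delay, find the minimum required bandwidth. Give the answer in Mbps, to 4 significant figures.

L = 960 bits.
Propagation delay = 15700 / 300000000 = 0.0523333 ms.
Transmission budget = 0.158 − 0.0523333 = 0.105667 ms.
R ≥ L / t_tx = 960 bits / 0.000105667 s = 9.085 Mbps.

9.085 Mbps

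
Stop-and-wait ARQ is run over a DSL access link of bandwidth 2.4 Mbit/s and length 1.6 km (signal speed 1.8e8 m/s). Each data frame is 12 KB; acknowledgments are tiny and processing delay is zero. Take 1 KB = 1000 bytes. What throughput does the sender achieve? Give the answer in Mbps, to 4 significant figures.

t_tx = L/R = 96000/2400000 = 0.04 s.
t_prop = 1600/180000000 = 8.88889e-06 s; RTT = 1.77778e-05 s.
Cycle = t_tx + RTT = 0.0400178 s.
Throughput = L / cycle = 96000 / 0.0400178 = 2.399 Mbps.

2.399 Mbps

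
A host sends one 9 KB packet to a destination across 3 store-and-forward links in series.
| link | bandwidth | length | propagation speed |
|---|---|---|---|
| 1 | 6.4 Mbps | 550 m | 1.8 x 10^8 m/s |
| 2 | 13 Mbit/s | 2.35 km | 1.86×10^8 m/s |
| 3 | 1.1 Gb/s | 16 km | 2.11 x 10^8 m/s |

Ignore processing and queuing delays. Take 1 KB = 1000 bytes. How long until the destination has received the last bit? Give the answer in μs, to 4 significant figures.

16950 μs

L = 72000 bits.
Transmission delays (L/R per hop): 11250, 5538.46, 65.4545 μs; sum = 16853.9 μs.
Propagation delays (d/s per hop): 3.05556, 12.6344, 75.8294 μs; sum = 91.5193 μs.
End-to-end = 16950 μs.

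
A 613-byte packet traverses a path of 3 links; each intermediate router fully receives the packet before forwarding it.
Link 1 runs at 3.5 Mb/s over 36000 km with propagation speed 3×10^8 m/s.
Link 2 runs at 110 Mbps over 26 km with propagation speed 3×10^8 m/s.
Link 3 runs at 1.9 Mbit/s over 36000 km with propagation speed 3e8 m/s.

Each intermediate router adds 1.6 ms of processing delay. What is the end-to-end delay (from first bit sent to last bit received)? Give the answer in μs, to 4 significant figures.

247300 μs

L = 613 × 8 = 4904 bits.
Transmission delays (L/R per hop): 1401.14, 44.5818, 2581.05 μs; sum = 4026.78 μs.
Propagation delays (d/s per hop): 120000, 86.6667, 120000 μs; sum = 240087 μs.
Processing at 2 router(s): 2 × 1.6 ms = 3200 μs.
End-to-end = 247300 μs.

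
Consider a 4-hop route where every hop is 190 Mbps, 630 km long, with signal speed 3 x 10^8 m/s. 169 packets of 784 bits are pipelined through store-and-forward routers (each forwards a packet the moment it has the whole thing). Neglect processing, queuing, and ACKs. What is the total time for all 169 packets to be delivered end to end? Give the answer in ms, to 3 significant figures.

9.11 ms

Per-hop transmission t_tx = L/R = 784/190000000 = 0.00412632 ms.
Per-hop propagation t_prop = 630000/300000000 = 2.1 ms.
Pipeline fill: first packet needs 4·t_tx to clear all hops; remaining 168 packets each add one t_tx.
Total = (4+169-1)·t_tx + 4·t_prop = 172·0.00412632 + 4·2.1 = 9.11 ms.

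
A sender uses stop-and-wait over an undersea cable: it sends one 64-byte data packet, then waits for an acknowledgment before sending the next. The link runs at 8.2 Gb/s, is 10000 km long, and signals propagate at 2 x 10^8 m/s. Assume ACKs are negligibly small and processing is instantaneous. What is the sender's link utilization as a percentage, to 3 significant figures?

t_tx = L/R = 512/8.2e+09 = 6.2439e-08 s.
t_prop = 10000000/200000000 = 0.05 s; RTT = 0.1 s.
Cycle = t_tx + RTT = 0.1 s.
Utilization = t_tx / cycle = 6.2439e-08/0.1 = 0.0000624 %.

0.0000624 %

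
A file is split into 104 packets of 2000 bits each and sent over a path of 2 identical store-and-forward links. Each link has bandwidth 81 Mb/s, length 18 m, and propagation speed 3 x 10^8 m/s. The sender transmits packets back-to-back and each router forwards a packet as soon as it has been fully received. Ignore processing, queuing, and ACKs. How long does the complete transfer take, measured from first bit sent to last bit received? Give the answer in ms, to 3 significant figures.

2.59 ms

Per-hop transmission t_tx = L/R = 2000/81000000 = 0.0246914 ms.
Per-hop propagation t_prop = 18/300000000 = 6e-05 ms.
Pipeline fill: first packet needs 2·t_tx to clear all hops; remaining 103 packets each add one t_tx.
Total = (2+104-1)·t_tx + 2·t_prop = 105·0.0246914 + 2·6e-05 = 2.59 ms.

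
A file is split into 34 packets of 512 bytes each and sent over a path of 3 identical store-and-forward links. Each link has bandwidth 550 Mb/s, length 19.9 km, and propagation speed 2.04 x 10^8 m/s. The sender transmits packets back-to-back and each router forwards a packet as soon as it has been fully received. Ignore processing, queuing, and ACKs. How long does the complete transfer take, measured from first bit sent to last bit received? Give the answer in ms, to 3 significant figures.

0.561 ms

Per-hop transmission t_tx = L/R = 4096/550000000 = 0.00744727 ms.
Per-hop propagation t_prop = 19900/204000000 = 0.097549 ms.
Pipeline fill: first packet needs 3·t_tx to clear all hops; remaining 33 packets each add one t_tx.
Total = (3+34-1)·t_tx + 3·t_prop = 36·0.00744727 + 3·0.097549 = 0.561 ms.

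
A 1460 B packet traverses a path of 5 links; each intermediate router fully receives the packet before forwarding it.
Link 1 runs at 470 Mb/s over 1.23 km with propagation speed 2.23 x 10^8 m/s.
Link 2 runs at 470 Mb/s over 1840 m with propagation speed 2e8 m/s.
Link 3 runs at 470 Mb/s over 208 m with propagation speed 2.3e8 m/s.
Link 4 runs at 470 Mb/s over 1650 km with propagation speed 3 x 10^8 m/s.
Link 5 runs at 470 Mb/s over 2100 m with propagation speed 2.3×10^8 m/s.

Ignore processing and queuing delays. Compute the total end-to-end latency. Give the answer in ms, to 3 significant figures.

5.65 ms

L = 1460 × 8 = 11680 bits.
Transmission delay per hop = L/R = 11680/470000000 = 0.0248511 ms; 5 hops → 0.124255 ms.
Propagation delays (d/s per hop): 0.0055157, 0.0092, 0.000904348, 5.5, 0.00913043 ms; sum = 5.52475 ms.
End-to-end = 5.65 ms.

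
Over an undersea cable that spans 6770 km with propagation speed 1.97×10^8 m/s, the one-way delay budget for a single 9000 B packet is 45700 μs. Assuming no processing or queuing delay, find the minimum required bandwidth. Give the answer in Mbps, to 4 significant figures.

6.352 Mbps

L = 72000 bits.
Propagation delay = 6770000 / 197000000 = 34365.5 μs.
Transmission budget = 45700 − 34365.5 = 11334.5 μs.
R ≥ L / t_tx = 72000 bits / 0.0113345 s = 6.352 Mbps.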